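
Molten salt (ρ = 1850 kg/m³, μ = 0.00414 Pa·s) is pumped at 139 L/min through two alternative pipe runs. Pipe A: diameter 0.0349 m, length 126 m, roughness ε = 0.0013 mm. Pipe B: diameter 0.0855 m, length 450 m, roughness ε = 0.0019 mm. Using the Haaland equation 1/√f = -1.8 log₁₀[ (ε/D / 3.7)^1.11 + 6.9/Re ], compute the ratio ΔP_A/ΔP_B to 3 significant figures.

ΔP_A/ΔP_B ≈ 19.9

Pipe A: V = Q/A = 0.002317/0.0009566 = 2.422 m/s; Re = 3.777e+04; ε/D = 3.72e-05; Haaland → f = 0.02217; ΔP_A = f(L/D)(ρV²/2) = 4.341e+05 Pa.
Pipe B: V = Q/A = 0.002317/0.005741 = 0.4035 m/s; Re = 1.542e+04; ε/D = 2.22e-05; Haaland → f = 0.02754; ΔP_B = f(L/D)(ρV²/2) = 2.183e+04 Pa.
ΔP_A/ΔP_B = 4.341e+05/2.183e+04 = 19.9.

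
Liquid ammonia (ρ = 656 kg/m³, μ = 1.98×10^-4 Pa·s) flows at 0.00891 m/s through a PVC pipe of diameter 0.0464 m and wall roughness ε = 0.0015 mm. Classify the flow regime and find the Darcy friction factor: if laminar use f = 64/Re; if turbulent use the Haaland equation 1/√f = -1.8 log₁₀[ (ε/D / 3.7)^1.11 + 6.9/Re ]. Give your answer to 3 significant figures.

Re = ρVD/μ = 656·0.00891·0.0464/0.000198 = 1370.
Re < 2300 → laminar, so f = 64/Re = 0.04672 (roughness is irrelevant in laminar flow).

f ≈ 0.0467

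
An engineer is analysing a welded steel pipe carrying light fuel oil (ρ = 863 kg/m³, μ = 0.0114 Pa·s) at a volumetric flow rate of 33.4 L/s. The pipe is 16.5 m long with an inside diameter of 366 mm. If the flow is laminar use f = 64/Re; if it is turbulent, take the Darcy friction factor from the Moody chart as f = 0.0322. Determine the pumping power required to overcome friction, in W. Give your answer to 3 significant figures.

P ≈ 2.11 W

Q = 33.4 L/s = 33.4/1000 = 0.0334 m³/s.
Cross-sectional area A = πD²/4 = π(0.366)²/4 = 0.1052 m²; mean velocity V = Q/A = 0.0334/0.1052 = 0.3175 m/s.
Reynolds number Re = ρVD/μ = 863 · 0.3175 · 0.366 / 0.0114 = 8796.
Re > 4000 → turbulent; use the Moody-chart value f = 0.0322.
Darcy-Weisbach: ΔP = f(L/D)(ρV²/2) = 0.0322·(16.5/0.366)·(863·0.3175²/2) = 0.0322·45.08·43.49 = 63.13 Pa.
Pumping power P = QΔP = 0.0334·63.13 = 2.109 W = 2.11 W.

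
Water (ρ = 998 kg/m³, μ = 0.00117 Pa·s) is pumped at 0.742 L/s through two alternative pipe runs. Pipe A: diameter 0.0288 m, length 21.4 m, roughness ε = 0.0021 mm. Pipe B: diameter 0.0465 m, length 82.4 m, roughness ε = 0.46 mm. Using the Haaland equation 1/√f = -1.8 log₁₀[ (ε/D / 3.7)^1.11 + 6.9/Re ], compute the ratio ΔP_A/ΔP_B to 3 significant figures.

Pipe A: V = Q/A = 0.000742/0.0006514 = 1.139 m/s; Re = 2.798e+04; ε/D = 7.29e-05; Haaland → f = 0.02385; ΔP_A = f(L/D)(ρV²/2) = 1.147e+04 Pa.
Pipe B: V = Q/A = 0.000742/0.001698 = 0.4369 m/s; Re = 1.733e+04; ε/D = 0.00989; Haaland → f = 0.04091; ΔP_B = f(L/D)(ρV²/2) = 6906 Pa.
ΔP_A/ΔP_B = 1.147e+04/6906 = 1.66.

ΔP_A/ΔP_B ≈ 1.66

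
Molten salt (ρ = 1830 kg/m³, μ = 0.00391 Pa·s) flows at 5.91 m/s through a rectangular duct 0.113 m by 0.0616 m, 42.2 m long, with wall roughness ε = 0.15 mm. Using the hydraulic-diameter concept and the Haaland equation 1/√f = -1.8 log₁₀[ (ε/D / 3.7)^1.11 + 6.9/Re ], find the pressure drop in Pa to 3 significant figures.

Hydraulic diameter D_h = 4A/P = 4·(0.113·0.0616)/(2·(0.113+0.0616)) = 0.02784/0.3492 = 0.07973 m.
Re = ρVD_h/μ = 1830·5.91·0.07973/0.00391 = 2.205e+05.
ε/D_h = 0.00015/0.07973 = 0.00188; Haaland gives 1/√f = -1.8 log₁₀[0.000221+3.13e-05] = 6.477, so f = 0.02383.
ΔP = f(L/D_h)(ρV²/2) = 0.02383·42.2/0.07973·3.196e+04 = 4.032e+05 Pa.

ΔP ≈ 403000 Pa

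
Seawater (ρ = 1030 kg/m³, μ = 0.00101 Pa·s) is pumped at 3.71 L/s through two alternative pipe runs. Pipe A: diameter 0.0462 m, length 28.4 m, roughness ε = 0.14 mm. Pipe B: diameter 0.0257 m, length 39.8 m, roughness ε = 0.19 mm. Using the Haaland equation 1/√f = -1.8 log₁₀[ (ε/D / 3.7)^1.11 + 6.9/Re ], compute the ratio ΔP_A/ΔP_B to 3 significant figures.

Pipe A: V = Q/A = 0.00371/0.001676 = 2.213 m/s; Re = 1.043e+05; ε/D = 0.00303; Haaland → f = 0.02741; ΔP_A = f(L/D)(ρV²/2) = 4.25e+04 Pa.
Pipe B: V = Q/A = 0.00371/0.0005187 = 7.152 m/s; Re = 1.874e+05; ε/D = 0.00739; Haaland → f = 0.03474; ΔP_B = f(L/D)(ρV²/2) = 1.417e+06 Pa.
ΔP_A/ΔP_B = 4.25e+04/1.417e+06 = 0.0300.

ΔP_A/ΔP_B ≈ 0.0300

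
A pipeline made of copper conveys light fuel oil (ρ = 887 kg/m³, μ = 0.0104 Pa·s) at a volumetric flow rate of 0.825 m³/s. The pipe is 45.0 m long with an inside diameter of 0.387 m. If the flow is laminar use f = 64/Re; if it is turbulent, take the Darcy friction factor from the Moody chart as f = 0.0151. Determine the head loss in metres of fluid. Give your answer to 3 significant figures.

h_f ≈ 4.40 m

Cross-sectional area A = πD²/4 = π(0.387)²/4 = 0.1176 m²; mean velocity V = Q/A = 0.825/0.1176 = 7.014 m/s.
Reynolds number Re = ρVD/μ = 887 · 7.014 · 0.387 / 0.0104 = 2.315e+05.
Re > 4000 → turbulent; use the Moody-chart value f = 0.0151.
Darcy-Weisbach: ΔP = f(L/D)(ρV²/2) = 0.0151·(45/0.387)·(887·7.014²/2) = 0.0151·116.3·2.182e+04 = 3.831e+04 Pa.
Head loss h_f = ΔP/(ρg) = 3.831e+04/(887·9.81) = 4.40 m.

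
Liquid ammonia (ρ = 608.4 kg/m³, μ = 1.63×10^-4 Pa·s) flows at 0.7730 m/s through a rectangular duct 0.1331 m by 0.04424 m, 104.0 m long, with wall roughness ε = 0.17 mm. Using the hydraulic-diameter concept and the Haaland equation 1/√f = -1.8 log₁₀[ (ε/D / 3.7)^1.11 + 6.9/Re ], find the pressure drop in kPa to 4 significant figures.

Hydraulic diameter D_h = 4A/P = 4·(0.1331·0.04424)/(2·(0.1331+0.04424)) = 0.02355/0.3547 = 0.06641 m.
Re = ρVD_h/μ = 608.4·0.773·0.06641/0.000163 = 1.916e+05.
ε/D_h = 0.00017/0.06641 = 0.00256; Haaland gives 1/√f = -1.8 log₁₀[0.000311+3.6e-05] = 6.228, so f = 0.02578.
ΔP = f(L/D_h)(ρV²/2) = 0.02578·104/0.06641·181.8 = 7339 Pa.
ΔP = 7.339 kPa.

ΔP ≈ 7.339 kPa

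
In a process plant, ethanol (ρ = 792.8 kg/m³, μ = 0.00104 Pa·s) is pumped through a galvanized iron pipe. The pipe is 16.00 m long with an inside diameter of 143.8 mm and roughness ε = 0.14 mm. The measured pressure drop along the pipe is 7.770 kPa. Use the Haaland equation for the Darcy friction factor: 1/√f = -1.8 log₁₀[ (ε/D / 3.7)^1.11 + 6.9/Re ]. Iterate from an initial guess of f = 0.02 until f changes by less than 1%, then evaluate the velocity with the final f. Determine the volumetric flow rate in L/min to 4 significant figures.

Rearranging Darcy-Weisbach: V = √(2·ΔP·D/(f·L·ρ)). With ε/D = 0.00014/0.1438 = 0.000974, iterate starting from f = 0.02:
  f = 0.02 → V = √(2·7770·0.1438/(0.02·16·792.8)) = 2.968 m/s; Re = ρVD/μ = 3.253e+05; f → 0.02035
  f = 0.02035 → V = 2.942 m/s; Re = 3.225e+05; f → 0.02036
Converged (Δf/f < 1%). With the final f = 0.02036: V = √(2·7770·0.1438/(0.02036·16·792.8)) = 2.942 m/s.
Q = V·A = 2.942·(π/4·0.1438²) = 0.04778 m³/s = 2867 L/min.

Q ≈ 2867 L/min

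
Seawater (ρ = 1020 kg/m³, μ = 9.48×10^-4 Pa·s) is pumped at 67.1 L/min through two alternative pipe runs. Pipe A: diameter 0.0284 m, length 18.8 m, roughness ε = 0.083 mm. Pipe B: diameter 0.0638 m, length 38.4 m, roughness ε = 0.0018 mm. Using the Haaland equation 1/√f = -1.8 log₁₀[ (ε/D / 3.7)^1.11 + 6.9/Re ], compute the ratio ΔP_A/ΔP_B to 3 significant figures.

Pipe A: V = Q/A = 0.001118/0.0006335 = 1.765 m/s; Re = 5.395e+04; ε/D = 0.00292; Haaland → f = 0.02814; ΔP_A = f(L/D)(ρV²/2) = 2.961e+04 Pa.
Pipe B: V = Q/A = 0.001118/0.003197 = 0.3498 m/s; Re = 2.401e+04; ε/D = 2.82e-05; Haaland → f = 0.02465; ΔP_B = f(L/D)(ρV²/2) = 925.9 Pa.
ΔP_A/ΔP_B = 2.961e+04/925.9 = 32.0.

ΔP_A/ΔP_B ≈ 32.0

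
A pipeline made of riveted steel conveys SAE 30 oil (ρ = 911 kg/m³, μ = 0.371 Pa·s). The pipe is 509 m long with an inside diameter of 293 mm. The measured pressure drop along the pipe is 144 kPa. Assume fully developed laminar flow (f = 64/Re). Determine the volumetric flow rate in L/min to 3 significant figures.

Q ≈ 8280 L/min

For laminar flow, f = 64/Re with Re = ρVD/μ, so Darcy-Weisbach reduces to ΔP = 32μLV/D². Solving for V: V = ΔP·D²/(32μL) = 1.44e+05·(0.293)²/(32·0.371·509) = 2.046 m/s.
Check: Re = ρVD/μ = 911·2.046·0.293/0.371 = 1472 < 2300, so the laminar assumption holds.
Q = V·A = 2.046·(π/4·0.293²) = 0.1379 m³/s = 8280 L/min.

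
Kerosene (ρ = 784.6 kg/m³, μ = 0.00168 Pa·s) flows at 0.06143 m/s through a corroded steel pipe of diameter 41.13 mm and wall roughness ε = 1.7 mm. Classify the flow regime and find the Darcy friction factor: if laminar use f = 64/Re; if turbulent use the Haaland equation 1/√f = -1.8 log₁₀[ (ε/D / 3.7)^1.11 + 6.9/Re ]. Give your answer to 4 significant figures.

f ≈ 0.05424

Re = ρVD/μ = 784.6·0.06143·0.04113/0.00168 = 1180.
Re < 2300 → laminar, so f = 64/Re = 0.05424 (roughness is irrelevant in laminar flow).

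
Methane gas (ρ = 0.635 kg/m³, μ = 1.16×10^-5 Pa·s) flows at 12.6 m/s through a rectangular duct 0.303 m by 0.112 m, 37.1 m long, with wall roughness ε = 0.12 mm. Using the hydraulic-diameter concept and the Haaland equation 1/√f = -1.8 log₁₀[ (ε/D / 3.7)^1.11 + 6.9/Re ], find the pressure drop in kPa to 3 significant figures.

ΔP ≈ 0.237 kPa

Hydraulic diameter D_h = 4A/P = 4·(0.303·0.112)/(2·(0.303+0.112)) = 0.1357/0.83 = 0.1635 m.
Re = ρVD_h/μ = 0.635·12.6·0.1635/1.16e-05 = 1.128e+05.
ε/D_h = 0.00012/0.1635 = 0.000734; Haaland gives 1/√f = -1.8 log₁₀[7.76e-05+6.12e-05] = 6.944, so f = 0.02074.
ΔP = f(L/D_h)(ρV²/2) = 0.02074·37.1/0.1635·50.41 = 237.2 Pa.
ΔP = 0.237 kPa.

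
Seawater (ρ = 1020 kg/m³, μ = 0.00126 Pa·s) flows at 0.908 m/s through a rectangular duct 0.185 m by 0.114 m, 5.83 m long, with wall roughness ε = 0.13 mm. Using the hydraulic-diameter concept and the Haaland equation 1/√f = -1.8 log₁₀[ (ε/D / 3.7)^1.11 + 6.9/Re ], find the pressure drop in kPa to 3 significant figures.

Hydraulic diameter D_h = 4A/P = 4·(0.185·0.114)/(2·(0.185+0.114)) = 0.08436/0.598 = 0.1411 m.
Re = ρVD_h/μ = 1020·0.908·0.1411/0.00126 = 1.037e+05.
ε/D_h = 0.00013/0.1411 = 0.000922; Haaland gives 1/√f = -1.8 log₁₀[0.0001+6.65e-05] = 6.801, so f = 0.02162.
ΔP = f(L/D_h)(ρV²/2) = 0.02162·5.83/0.1411·420.5 = 375.6 Pa.
ΔP = 0.376 kPa.

ΔP ≈ 0.376 kPa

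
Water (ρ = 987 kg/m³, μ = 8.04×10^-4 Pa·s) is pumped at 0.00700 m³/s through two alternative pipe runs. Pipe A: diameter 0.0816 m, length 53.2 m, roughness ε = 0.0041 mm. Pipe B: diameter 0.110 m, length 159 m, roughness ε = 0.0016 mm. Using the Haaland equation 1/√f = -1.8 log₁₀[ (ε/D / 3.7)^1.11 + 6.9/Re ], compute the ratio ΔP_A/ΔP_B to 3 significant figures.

Pipe A: V = Q/A = 0.007/0.00523 = 1.339 m/s; Re = 1.341e+05; ε/D = 5.02e-05; Haaland → f = 0.01704; ΔP_A = f(L/D)(ρV²/2) = 9821 Pa.
Pipe B: V = Q/A = 0.007/0.009503 = 0.7366 m/s; Re = 9.947e+04; ε/D = 1.45e-05; Haaland → f = 0.0179; ΔP_B = f(L/D)(ρV²/2) = 6927 Pa.
ΔP_A/ΔP_B = 9821/6927 = 1.42.

ΔP_A/ΔP_B ≈ 1.42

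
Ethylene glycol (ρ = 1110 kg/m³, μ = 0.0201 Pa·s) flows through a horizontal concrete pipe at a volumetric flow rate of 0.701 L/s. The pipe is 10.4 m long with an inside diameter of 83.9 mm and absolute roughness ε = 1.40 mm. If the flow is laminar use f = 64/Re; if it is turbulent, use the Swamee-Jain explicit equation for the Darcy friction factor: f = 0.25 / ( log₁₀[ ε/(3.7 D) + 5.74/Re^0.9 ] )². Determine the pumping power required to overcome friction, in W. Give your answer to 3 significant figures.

P ≈ 0.0845 W

Q = 0.701 L/s = 0.701/1000 = 0.000701 m³/s.
Cross-sectional area A = πD²/4 = π(0.0839)²/4 = 0.005529 m²; mean velocity V = Q/A = 0.000701/0.005529 = 0.1268 m/s.
Reynolds number Re = ρVD/μ = 1110 · 0.1268 · 0.0839 / 0.0201 = 587.5.
Re < 2300 → laminar flow, so f = 64/Re = 64/587.5 = 0.1089 (the turbulent correlation is not needed).
Darcy-Weisbach: ΔP = f(L/D)(ρV²/2) = 0.1089·(10.4/0.0839)·(1110·0.1268²/2) = 0.1089·124·8.923 = 120.5 Pa.
Pumping power P = QΔP = 0.000701·120.5 = 0.08447 W = 0.0845 W.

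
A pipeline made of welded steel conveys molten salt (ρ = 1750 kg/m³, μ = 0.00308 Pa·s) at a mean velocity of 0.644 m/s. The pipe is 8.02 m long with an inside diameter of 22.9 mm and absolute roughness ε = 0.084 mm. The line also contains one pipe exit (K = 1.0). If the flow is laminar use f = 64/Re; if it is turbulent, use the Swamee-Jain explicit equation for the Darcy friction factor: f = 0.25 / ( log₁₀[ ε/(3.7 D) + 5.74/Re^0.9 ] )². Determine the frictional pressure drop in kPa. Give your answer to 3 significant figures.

Reynolds number Re = ρVD/μ = 1750 · 0.644 · 0.0229 / 0.00308 = 8379.
Re > 4000 → turbulent. Relative roughness ε/D = 8.4e-05/0.0229 = 0.00367. Swamee-Jain: f = 0.25/(log₁₀[0.00367/3.7 + 5.74/8379^0.9])² = 0.25/(log₁₀[0.000991 + 0.00169])² = 0.25/(-2.572)² = 0.0378.
Total minor-loss coefficient ΣK = 1·1 = 1.
ΔP = [f·L/D + ΣK]·(ρV²/2) = [0.0378·8.02/0.0229 + 1]·(1750·0.644²/2) = [13.24 + 1]·362.9 = 5168 Pa.
ΔP = 5168 Pa = 5.17 kPa.

ΔP ≈ 5.17 kPa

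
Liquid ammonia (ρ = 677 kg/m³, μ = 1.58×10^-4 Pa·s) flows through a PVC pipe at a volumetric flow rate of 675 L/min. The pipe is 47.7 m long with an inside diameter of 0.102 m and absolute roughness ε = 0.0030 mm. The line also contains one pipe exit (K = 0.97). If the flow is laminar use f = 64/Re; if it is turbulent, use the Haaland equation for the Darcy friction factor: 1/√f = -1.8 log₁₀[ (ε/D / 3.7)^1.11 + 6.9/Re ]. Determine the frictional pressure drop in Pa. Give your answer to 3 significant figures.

ΔP ≈ 4540 Pa

Q = 675 L/min = 675/60000 = 0.01125 m³/s.
Cross-sectional area A = πD²/4 = π(0.102)²/4 = 0.008171 m²; mean velocity V = Q/A = 0.01125/0.008171 = 1.377 m/s.
Reynolds number Re = ρVD/μ = 677 · 1.377 · 0.102 / 0.000158 = 6.017e+05.
Re > 4000 → turbulent. Relative roughness ε/D = 3e-06/0.102 = 2.94e-05. Haaland: 1/√f = -1.8 log₁₀[(2.94e-05/3.7)^1.11 + 6.9/6.017e+05] = -1.8 log₁₀[2.18e-06 + 1.15e-05] = 8.757, so f = 0.01304.
Total minor-loss coefficient ΣK = 1·0.97 = 0.97.
ΔP = [f·L/D + ΣK]·(ρV²/2) = [0.01304·47.7/0.102 + 0.97]·(677·1.377²/2) = [6.099 + 0.97]·641.6 = 4536 Pa.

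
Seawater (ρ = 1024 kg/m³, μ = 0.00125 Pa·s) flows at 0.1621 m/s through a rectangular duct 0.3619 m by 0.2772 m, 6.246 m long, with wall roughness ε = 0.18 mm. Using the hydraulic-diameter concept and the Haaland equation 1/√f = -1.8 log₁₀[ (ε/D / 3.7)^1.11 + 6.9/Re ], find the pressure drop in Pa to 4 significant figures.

Hydraulic diameter D_h = 4A/P = 4·(0.3619·0.2772)/(2·(0.3619+0.2772)) = 0.4013/1.278 = 0.3139 m.
Re = ρVD_h/μ = 1024·0.1621·0.3139/0.00125 = 4.169e+04.
ε/D_h = 0.00018/0.3139 = 0.000573; Haaland gives 1/√f = -1.8 log₁₀[5.9e-05+0.000166] = 6.568, so f = 0.02318.
ΔP = f(L/D_h)(ρV²/2) = 0.02318·6.246/0.3139·13.45 = 6.206 Pa.

ΔP ≈ 6.206 Pa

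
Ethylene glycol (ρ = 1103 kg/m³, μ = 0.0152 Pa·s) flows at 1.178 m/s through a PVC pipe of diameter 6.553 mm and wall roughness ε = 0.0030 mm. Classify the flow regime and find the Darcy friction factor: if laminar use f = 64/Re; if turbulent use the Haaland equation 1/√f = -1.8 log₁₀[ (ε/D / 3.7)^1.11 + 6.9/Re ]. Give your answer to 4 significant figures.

Re = ρVD/μ = 1103·1.178·0.006553/0.0152 = 560.2.
Re < 2300 → laminar, so f = 64/Re = 0.1143 (roughness is irrelevant in laminar flow).

f ≈ 0.1143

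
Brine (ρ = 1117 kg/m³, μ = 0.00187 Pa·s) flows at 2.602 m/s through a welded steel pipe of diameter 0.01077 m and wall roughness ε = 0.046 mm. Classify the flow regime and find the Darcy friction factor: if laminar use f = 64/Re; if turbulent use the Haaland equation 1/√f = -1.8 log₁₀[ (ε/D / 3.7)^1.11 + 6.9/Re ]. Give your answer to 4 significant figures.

Re = ρVD/μ = 1117·2.602·0.01077/0.00187 = 1.674e+04.
Re > 4000 → turbulent. ε/D = 4.6e-05/0.01077 = 0.00427; Haaland: 1/√f = -1.8 log₁₀[0.000549 + 0.000412] = 5.431, so f = 0.0339.

f ≈ 0.03390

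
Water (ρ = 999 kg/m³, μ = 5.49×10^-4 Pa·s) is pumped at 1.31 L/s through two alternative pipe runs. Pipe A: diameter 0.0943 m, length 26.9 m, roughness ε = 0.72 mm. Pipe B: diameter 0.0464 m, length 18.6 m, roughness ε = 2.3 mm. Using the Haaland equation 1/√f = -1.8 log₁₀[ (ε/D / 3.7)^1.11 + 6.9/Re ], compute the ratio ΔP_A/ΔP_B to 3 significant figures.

Pipe A: V = Q/A = 0.00131/0.006984 = 0.1876 m/s; Re = 3.219e+04; ε/D = 0.00764; Haaland → f = 0.03671; ΔP_A = f(L/D)(ρV²/2) = 184 Pa.
Pipe B: V = Q/A = 0.00131/0.001691 = 0.7747 m/s; Re = 6.541e+04; ε/D = 0.0496; Haaland → f = 0.07178; ΔP_B = f(L/D)(ρV²/2) = 8627 Pa.
ΔP_A/ΔP_B = 184/8627 = 0.0213.

ΔP_A/ΔP_B ≈ 0.0213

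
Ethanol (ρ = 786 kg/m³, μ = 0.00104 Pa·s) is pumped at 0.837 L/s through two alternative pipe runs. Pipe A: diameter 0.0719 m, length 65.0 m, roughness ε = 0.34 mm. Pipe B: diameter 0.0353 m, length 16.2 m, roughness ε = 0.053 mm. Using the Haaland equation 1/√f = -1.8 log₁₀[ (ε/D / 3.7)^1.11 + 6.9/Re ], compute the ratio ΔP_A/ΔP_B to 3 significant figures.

ΔP_A/ΔP_B ≈ 0.149

Pipe A: V = Q/A = 0.000837/0.00406 = 0.2061 m/s; Re = 1.12e+04; ε/D = 0.00473; Haaland → f = 0.03645; ΔP_A = f(L/D)(ρV²/2) = 550.3 Pa.
Pipe B: V = Q/A = 0.000837/0.0009787 = 0.8552 m/s; Re = 2.282e+04; ε/D = 0.0015; Haaland → f = 0.02793; ΔP_B = f(L/D)(ρV²/2) = 3685 Pa.
ΔP_A/ΔP_B = 550.3/3685 = 0.149.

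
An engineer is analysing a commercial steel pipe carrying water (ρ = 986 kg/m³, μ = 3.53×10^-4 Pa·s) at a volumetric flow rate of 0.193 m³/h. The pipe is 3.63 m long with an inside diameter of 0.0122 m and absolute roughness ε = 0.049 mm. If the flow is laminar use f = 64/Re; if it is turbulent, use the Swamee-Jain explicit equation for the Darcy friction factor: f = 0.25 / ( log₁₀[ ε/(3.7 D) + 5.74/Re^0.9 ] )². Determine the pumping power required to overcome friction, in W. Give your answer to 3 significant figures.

P ≈ 0.0572 W

Q = 0.193 m³/h = 0.193/3600 = 5.361e-05 m³/s.
Cross-sectional area A = πD²/4 = π(0.0122)²/4 = 0.0001169 m²; mean velocity V = Q/A = 5.361e-05/0.0001169 = 0.4586 m/s.
Reynolds number Re = ρVD/μ = 986 · 0.4586 · 0.0122 / 0.000353 = 1.563e+04.
Re > 4000 → turbulent. Relative roughness ε/D = 4.9e-05/0.0122 = 0.00402. Swamee-Jain: f = 0.25/(log₁₀[0.00402/3.7 + 5.74/1.563e+04^0.9])² = 0.25/(log₁₀[0.00109 + 0.000965])² = 0.25/(-2.688)² = 0.0346.
Darcy-Weisbach: ΔP = f(L/D)(ρV²/2) = 0.0346·(3.63/0.0122)·(986·0.4586²/2) = 0.0346·297.5·103.7 = 1067 Pa.
Pumping power P = QΔP = 5.361e-05·1067 = 0.05722 W = 0.0572 W.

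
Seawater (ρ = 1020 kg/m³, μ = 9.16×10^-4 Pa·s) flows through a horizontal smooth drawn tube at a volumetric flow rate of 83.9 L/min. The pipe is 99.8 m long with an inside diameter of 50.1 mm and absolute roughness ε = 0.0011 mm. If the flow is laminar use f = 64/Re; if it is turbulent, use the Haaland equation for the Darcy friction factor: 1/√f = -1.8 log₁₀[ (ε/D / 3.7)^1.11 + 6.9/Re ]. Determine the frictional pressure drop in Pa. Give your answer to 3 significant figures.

Q = 83.9 L/min = 83.9/60000 = 0.001398 m³/s.
Cross-sectional area A = πD²/4 = π(0.0501)²/4 = 0.001971 m²; mean velocity V = Q/A = 0.001398/0.001971 = 0.7093 m/s.
Reynolds number Re = ρVD/μ = 1020 · 0.7093 · 0.0501 / 0.000916 = 3.957e+04.
Re > 4000 → turbulent. Relative roughness ε/D = 1.1e-06/0.0501 = 2.2e-05. Haaland: 1/√f = -1.8 log₁₀[(2.2e-05/3.7)^1.11 + 6.9/3.957e+04] = -1.8 log₁₀[1.58e-06 + 0.000174] = 6.758, so f = 0.02189.
Darcy-Weisbach: ΔP = f(L/D)(ρV²/2) = 0.02189·(99.8/0.0501)·(1020·0.7093²/2) = 0.02189·1992·256.6 = 1.119e+04 Pa.

ΔP ≈ 11200 Pa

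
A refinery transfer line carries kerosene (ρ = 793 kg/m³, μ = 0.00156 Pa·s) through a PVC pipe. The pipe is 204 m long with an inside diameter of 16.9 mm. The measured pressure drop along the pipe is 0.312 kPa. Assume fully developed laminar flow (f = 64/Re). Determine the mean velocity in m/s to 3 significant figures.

V ≈ 0.00875 m/s

For laminar flow, f = 64/Re with Re = ρVD/μ, so Darcy-Weisbach reduces to ΔP = 32μLV/D². Solving for V: V = ΔP·D²/(32μL) = 312·(0.0169)²/(32·0.00156·204) = 0.00875 m/s.
Check: Re = ρVD/μ = 793·0.00875·0.0169/0.00156 = 75.17 < 2300, so the laminar assumption holds.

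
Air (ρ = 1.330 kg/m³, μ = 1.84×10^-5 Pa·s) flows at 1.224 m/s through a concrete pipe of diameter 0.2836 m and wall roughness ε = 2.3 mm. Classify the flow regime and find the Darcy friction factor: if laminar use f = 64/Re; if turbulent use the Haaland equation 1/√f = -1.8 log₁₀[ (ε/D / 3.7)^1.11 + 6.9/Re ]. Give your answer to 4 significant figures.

Re = ρVD/μ = 1.33·1.224·0.2836/1.84e-05 = 2.509e+04.
Re > 4000 → turbulent. ε/D = 0.0023/0.2836 = 0.00811; Haaland: 1/√f = -1.8 log₁₀[0.00112 + 0.000275] = 5.141, so f = 0.03783.

f ≈ 0.03783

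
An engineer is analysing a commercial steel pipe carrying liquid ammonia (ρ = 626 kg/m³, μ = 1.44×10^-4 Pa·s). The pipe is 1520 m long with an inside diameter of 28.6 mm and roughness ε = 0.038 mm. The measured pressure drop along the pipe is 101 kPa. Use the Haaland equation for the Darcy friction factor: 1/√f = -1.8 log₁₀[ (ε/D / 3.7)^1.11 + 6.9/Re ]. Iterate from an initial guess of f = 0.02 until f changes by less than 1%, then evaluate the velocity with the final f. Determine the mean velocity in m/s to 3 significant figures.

Rearranging Darcy-Weisbach: V = √(2·ΔP·D/(f·L·ρ)). With ε/D = 3.8e-05/0.0286 = 0.00133, iterate starting from f = 0.02:
  f = 0.02 → V = √(2·1.01e+05·0.0286/(0.02·1520·626)) = 0.551 m/s; Re = ρVD/μ = 6.85e+04; f → 0.02381
  f = 0.02381 → V = 0.505 m/s; Re = 6.279e+04; f → 0.02401
Converged (Δf/f < 1%). With the final f = 0.02401: V = √(2·1.01e+05·0.0286/(0.02401·1520·626)) = 0.5028 m/s.

V ≈ 0.503 m/s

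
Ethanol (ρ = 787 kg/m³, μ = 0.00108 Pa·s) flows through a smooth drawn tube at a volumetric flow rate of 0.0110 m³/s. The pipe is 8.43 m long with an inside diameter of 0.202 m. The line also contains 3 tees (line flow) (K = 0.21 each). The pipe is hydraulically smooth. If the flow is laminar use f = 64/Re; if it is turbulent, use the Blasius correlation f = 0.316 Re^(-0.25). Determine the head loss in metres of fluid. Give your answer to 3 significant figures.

Cross-sectional area A = πD²/4 = π(0.202)²/4 = 0.03205 m²; mean velocity V = Q/A = 0.011/0.03205 = 0.3432 m/s.
Reynolds number Re = ρVD/μ = 787 · 0.3432 · 0.202 / 0.00108 = 5.052e+04.
Re > 4000 → turbulent. Smooth-pipe (Blasius): f = 0.316 Re^(-0.25) = 0.316/(5.052e+04)^0.25 = 0.02108.
Total minor-loss coefficient ΣK = 3·0.21 = 0.63.
ΔP = [f·L/D + ΣK]·(ρV²/2) = [0.02108·8.43/0.202 + 0.63]·(787·0.3432²/2) = [0.8796 + 0.63]·46.36 = 69.99 Pa.
Head loss h_f = ΔP/(ρg) = 69.99/(787·9.81) = 0.00906 m.

h_f ≈ 0.00906 m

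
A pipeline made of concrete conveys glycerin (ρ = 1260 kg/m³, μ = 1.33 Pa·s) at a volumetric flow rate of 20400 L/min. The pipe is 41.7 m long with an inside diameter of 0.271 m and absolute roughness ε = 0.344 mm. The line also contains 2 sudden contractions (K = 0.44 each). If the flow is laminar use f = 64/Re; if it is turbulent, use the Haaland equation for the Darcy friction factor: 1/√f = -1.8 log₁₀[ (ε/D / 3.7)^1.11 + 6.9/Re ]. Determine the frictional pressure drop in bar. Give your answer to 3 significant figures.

Q = 20400 L/min = 20400/60000 = 0.34 m³/s.
Cross-sectional area A = πD²/4 = π(0.271)²/4 = 0.05768 m²; mean velocity V = Q/A = 0.34/0.05768 = 5.895 m/s.
Reynolds number Re = ρVD/μ = 1260 · 5.895 · 0.271 / 1.33 = 1513.
Re < 2300 → laminar flow, so f = 64/Re = 64/1513 = 0.04229 (the turbulent correlation is not needed).
Total minor-loss coefficient ΣK = 2·0.44 = 0.88.
ΔP = [f·L/D + ΣK]·(ρV²/2) = [0.04229·41.7/0.271 + 0.88]·(1260·5.895²/2) = [6.507 + 0.88]·2.189e+04 = 1.617e+05 Pa.
ΔP = 1.617e+05 Pa = 1.62 bar.

ΔP ≈ 1.62 bar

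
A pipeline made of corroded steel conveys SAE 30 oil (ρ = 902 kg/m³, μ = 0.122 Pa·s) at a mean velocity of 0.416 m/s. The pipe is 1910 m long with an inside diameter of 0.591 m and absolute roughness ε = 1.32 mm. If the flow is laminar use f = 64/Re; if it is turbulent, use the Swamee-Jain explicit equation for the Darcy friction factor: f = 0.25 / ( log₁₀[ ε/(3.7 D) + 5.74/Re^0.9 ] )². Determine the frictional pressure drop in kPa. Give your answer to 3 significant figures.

Reynolds number Re = ρVD/μ = 902 · 0.416 · 0.591 / 0.122 = 1818.
Re < 2300 → laminar flow, so f = 64/Re = 64/1818 = 0.03521 (the turbulent correlation is not needed).
Darcy-Weisbach: ΔP = f(L/D)(ρV²/2) = 0.03521·(1910/0.591)·(902·0.416²/2) = 0.03521·3232·78.05 = 8881 Pa.
ΔP = 8881 Pa = 8.88 kPa.

ΔP ≈ 8.88 kPa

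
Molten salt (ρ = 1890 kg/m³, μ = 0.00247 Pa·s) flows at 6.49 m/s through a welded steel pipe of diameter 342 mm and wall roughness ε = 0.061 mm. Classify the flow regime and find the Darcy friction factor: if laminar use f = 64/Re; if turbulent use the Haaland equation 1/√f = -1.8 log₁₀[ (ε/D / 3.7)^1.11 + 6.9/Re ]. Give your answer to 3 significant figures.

Re = ρVD/μ = 1890·6.49·0.342/0.00247 = 1.698e+06.
Re > 4000 → turbulent. ε/D = 6.1e-05/0.342 = 0.000178; Haaland: 1/√f = -1.8 log₁₀[1.62e-05 + 4.06e-06] = 8.45, so f = 0.01401.

f ≈ 0.0140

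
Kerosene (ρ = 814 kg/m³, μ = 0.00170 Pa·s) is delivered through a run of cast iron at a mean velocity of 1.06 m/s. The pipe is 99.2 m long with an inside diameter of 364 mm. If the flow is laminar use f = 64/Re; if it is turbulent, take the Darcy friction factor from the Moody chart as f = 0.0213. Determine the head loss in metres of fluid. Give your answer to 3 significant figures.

Reynolds number Re = ρVD/μ = 814 · 1.06 · 0.364 / 0.0017 = 1.847e+05.
Re > 4000 → turbulent; use the Moody-chart value f = 0.0213.
Darcy-Weisbach: ΔP = f(L/D)(ρV²/2) = 0.0213·(99.2/0.364)·(814·1.06²/2) = 0.0213·272.5·457.3 = 2655 Pa.
Head loss h_f = ΔP/(ρg) = 2655/(814·9.81) = 0.332 m.

h_f ≈ 0.332 m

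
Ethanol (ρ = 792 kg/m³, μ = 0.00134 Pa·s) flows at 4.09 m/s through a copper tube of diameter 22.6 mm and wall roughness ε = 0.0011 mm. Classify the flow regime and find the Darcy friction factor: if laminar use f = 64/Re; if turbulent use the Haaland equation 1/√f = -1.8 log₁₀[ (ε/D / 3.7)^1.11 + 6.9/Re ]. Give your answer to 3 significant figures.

f ≈ 0.0204

Re = ρVD/μ = 792·4.09·0.0226/0.00134 = 5.463e+04.
Re > 4000 → turbulent. ε/D = 1.1e-06/0.0226 = 4.87e-05; Haaland: 1/√f = -1.8 log₁₀[3.82e-06 + 0.000126] = 6.994, so f = 0.02044.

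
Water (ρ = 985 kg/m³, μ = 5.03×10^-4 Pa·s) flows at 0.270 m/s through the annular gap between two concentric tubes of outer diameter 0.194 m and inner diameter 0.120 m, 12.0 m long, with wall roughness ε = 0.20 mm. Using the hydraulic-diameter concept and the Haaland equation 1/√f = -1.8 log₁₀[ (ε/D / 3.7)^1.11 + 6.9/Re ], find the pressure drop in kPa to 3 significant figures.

ΔP ≈ 0.165 kPa

Hydraulic diameter D_h = 4A/P = D_o - D_i = 0.194 - 0.12 = 0.074 m.
Re = ρVD_h/μ = 985·0.27·0.074/0.000503 = 3.913e+04.
ε/D_h = 0.0002/0.074 = 0.0027; Haaland gives 1/√f = -1.8 log₁₀[0.00033+0.000176] = 5.932, so f = 0.02842.
ΔP = f(L/D_h)(ρV²/2) = 0.02842·12/0.074·35.9 = 165.5 Pa.
ΔP = 0.165 kPa.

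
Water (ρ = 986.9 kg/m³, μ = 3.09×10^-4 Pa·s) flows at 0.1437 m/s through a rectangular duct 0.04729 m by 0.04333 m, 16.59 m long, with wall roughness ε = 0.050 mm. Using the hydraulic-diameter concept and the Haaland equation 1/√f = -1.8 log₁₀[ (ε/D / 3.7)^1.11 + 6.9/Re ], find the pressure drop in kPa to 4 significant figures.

ΔP ≈ 0.1033 kPa

Hydraulic diameter D_h = 4A/P = 4·(0.04729·0.04333)/(2·(0.04729+0.04333)) = 0.008196/0.1812 = 0.04522 m.
Re = ρVD_h/μ = 986.9·0.1437·0.04522/0.000309 = 2.076e+04.
ε/D_h = 5e-05/0.04522 = 0.00111; Haaland gives 1/√f = -1.8 log₁₀[0.000122+0.000332] = 6.016, so f = 0.02763.
ΔP = f(L/D_h)(ρV²/2) = 0.02763·16.59/0.04522·10.19 = 103.3 Pa.
ΔP = 0.1033 kPa.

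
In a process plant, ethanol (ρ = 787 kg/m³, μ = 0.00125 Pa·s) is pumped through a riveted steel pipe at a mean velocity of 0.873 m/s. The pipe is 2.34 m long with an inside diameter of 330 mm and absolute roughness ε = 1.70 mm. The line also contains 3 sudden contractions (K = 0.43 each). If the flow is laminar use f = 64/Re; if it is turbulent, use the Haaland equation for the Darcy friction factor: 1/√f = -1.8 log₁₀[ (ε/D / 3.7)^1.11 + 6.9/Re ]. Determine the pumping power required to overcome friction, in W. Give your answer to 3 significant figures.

P ≈ 33.8 W

Reynolds number Re = ρVD/μ = 787 · 0.873 · 0.33 / 0.00125 = 1.814e+05.
Re > 4000 → turbulent. Relative roughness ε/D = 0.0017/0.33 = 0.00515. Haaland: 1/√f = -1.8 log₁₀[(0.00515/3.7)^1.11 + 6.9/1.814e+05] = -1.8 log₁₀[0.000675 + 3.8e-05] = 5.664, so f = 0.03117.
Total minor-loss coefficient ΣK = 3·0.43 = 1.29.
ΔP = [f·L/D + ΣK]·(ρV²/2) = [0.03117·2.34/0.33 + 1.29]·(787·0.873²/2) = [0.221 + 1.29]·299.9 = 453.2 Pa.
Q = V·A = 0.873·0.08553 = 0.07467 m³/s.
Pumping power P = QΔP = 0.07467·453.2 = 33.84 W = 33.8 W.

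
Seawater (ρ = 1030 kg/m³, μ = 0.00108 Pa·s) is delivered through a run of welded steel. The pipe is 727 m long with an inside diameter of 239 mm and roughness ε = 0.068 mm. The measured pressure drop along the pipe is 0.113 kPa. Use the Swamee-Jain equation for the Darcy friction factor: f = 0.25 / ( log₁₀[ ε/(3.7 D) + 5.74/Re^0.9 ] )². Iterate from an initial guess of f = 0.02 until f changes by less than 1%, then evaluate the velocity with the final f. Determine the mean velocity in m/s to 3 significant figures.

V ≈ 0.0485 m/s

Rearranging Darcy-Weisbach: V = √(2·ΔP·D/(f·L·ρ)). With ε/D = 6.8e-05/0.239 = 0.000285, iterate starting from f = 0.02:
  f = 0.02 → V = √(2·113·0.239/(0.02·727·1030)) = 0.06006 m/s; Re = ρVD/μ = 1.369e+04; f → 0.02904
  f = 0.02904 → V = 0.04984 m/s; Re = 1.136e+04; f → 0.03044
  f = 0.03044 → V = 0.04868 m/s; Re = 1.11e+04; f → 0.03063
Converged (Δf/f < 1%). With the final f = 0.03063: V = √(2·113·0.239/(0.03063·727·1030)) = 0.04853 m/s.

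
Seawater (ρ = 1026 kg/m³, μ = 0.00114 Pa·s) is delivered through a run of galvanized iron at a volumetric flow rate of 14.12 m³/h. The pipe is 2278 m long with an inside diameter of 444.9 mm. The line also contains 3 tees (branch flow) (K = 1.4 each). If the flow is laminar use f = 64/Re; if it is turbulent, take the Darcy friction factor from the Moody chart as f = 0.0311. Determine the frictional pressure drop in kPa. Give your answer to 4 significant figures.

Q = 14.12 m³/h = 14.12/3600 = 0.003922 m³/s.
Cross-sectional area A = πD²/4 = π(0.4449)²/4 = 0.1555 m²; mean velocity V = Q/A = 0.003922/0.1555 = 0.02523 m/s.
Reynolds number Re = ρVD/μ = 1026 · 0.02523 · 0.4449 / 0.00114 = 1.01e+04.
Re > 4000 → turbulent; use the Moody-chart value f = 0.0311.
Total minor-loss coefficient ΣK = 3·1.4 = 4.2.
ΔP = [f·L/D + ΣK]·(ρV²/2) = [0.0311·2278/0.4449 + 4.2]·(1026·0.02523²/2) = [159.2 + 4.2]·0.3266 = 53.37 Pa.
ΔP = 53.37 Pa = 0.05337 kPa.

ΔP ≈ 0.05337 kPa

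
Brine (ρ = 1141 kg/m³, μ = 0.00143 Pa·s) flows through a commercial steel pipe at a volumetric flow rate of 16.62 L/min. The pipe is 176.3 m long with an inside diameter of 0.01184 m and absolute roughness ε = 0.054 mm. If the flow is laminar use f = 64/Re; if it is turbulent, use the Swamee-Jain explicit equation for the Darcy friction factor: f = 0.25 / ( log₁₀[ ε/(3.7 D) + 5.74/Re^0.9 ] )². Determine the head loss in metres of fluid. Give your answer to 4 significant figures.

h_f ≈ 162.0 m

Q = 16.62 L/min = 16.62/60000 = 0.000277 m³/s.
Cross-sectional area A = πD²/4 = π(0.01184)²/4 = 0.0001101 m²; mean velocity V = Q/A = 0.000277/0.0001101 = 2.516 m/s.
Reynolds number Re = ρVD/μ = 1141 · 2.516 · 0.01184 / 0.00143 = 2.377e+04.
Re > 4000 → turbulent. Relative roughness ε/D = 5.4e-05/0.01184 = 0.00456. Swamee-Jain: f = 0.25/(log₁₀[0.00456/3.7 + 5.74/2.377e+04^0.9])² = 0.25/(log₁₀[0.00123 + 0.000661])² = 0.25/(-2.723)² = 0.03373.
Darcy-Weisbach: ΔP = f(L/D)(ρV²/2) = 0.03373·(176.3/0.01184)·(1141·2.516²/2) = 0.03373·1.489e+04·3611 = 1.813e+06 Pa.
Head loss h_f = ΔP/(ρg) = 1.813e+06/(1141·9.81) = 162.0 m.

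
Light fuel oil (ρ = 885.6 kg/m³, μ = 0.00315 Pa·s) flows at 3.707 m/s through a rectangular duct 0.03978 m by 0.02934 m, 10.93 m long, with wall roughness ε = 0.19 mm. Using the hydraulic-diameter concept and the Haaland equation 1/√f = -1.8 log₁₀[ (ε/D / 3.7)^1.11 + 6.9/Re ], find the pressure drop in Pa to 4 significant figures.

Hydraulic diameter D_h = 4A/P = 4·(0.03978·0.02934)/(2·(0.03978+0.02934)) = 0.004669/0.1382 = 0.03377 m.
Re = ρVD_h/μ = 885.6·3.707·0.03377/0.00315 = 3.52e+04.
ε/D_h = 0.00019/0.03377 = 0.00563; Haaland gives 1/√f = -1.8 log₁₀[0.000745+0.000196] = 5.448, so f = 0.0337.
ΔP = f(L/D_h)(ρV²/2) = 0.0337·10.93/0.03377·6085 = 6.636e+04 Pa.

ΔP ≈ 66360 Pa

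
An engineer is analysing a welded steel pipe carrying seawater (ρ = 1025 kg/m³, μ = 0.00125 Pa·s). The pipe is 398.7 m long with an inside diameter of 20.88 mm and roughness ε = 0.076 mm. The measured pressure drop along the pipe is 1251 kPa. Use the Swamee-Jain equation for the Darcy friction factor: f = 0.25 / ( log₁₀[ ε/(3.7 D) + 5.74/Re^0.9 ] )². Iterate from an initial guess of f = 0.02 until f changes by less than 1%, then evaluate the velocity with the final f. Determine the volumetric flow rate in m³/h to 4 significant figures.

Q ≈ 2.501 m³/h

Rearranging Darcy-Weisbach: V = √(2·ΔP·D/(f·L·ρ)). With ε/D = 7.6e-05/0.02088 = 0.00364, iterate starting from f = 0.02:
  f = 0.02 → V = √(2·1.251e+06·0.02088/(0.02·398.7·1025)) = 2.528 m/s; Re = ρVD/μ = 4.329e+04; f → 0.03049
  f = 0.03049 → V = 2.048 m/s; Re = 3.506e+04; f → 0.03103
  f = 0.03103 → V = 2.03 m/s; Re = 3.475e+04; f → 0.03105
Converged (Δf/f < 1%). With the final f = 0.03105: V = √(2·1.251e+06·0.02088/(0.03105·398.7·1025)) = 2.029 m/s.
Q = V·A = 2.029·(π/4·0.02088²) = 0.0006948 m³/s = 2.501 m³/h.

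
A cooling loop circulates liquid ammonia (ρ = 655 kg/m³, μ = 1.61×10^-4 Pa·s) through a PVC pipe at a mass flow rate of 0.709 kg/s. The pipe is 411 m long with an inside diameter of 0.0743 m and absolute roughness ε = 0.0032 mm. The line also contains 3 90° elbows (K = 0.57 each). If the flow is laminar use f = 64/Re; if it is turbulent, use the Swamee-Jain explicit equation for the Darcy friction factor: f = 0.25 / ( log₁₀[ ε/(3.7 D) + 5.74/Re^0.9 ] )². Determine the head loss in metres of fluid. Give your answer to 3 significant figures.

A = πD²/4 = π(0.0743)²/4 = 0.004336 m²; mean velocity V = ṁ/(ρA) = 0.709/(655 · 0.004336) = 0.2497 m/s.
Reynolds number Re = ρVD/μ = 655 · 0.2497 · 0.0743 / 0.000161 = 7.546e+04.
Re > 4000 → turbulent. Relative roughness ε/D = 3.2e-06/0.0743 = 4.31e-05. Swamee-Jain: f = 0.25/(log₁₀[4.31e-05/3.7 + 5.74/7.546e+04^0.9])² = 0.25/(log₁₀[1.16e-05 + 0.000234])² = 0.25/(-3.61)² = 0.01918.
Total minor-loss coefficient ΣK = 3·0.57 = 1.71.
ΔP = [f·L/D + ΣK]·(ρV²/2) = [0.01918·411/0.0743 + 1.71]·(655·0.2497²/2) = [106.1 + 1.71]·20.41 = 2201 Pa.
Head loss h_f = ΔP/(ρg) = 2201/(655·9.81) = 0.343 m.

h_f ≈ 0.343 m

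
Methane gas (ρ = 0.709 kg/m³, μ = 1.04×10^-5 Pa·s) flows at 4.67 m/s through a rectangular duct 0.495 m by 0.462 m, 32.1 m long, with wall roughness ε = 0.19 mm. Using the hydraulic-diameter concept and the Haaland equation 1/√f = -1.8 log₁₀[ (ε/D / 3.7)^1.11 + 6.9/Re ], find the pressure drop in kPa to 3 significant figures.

Hydraulic diameter D_h = 4A/P = 4·(0.495·0.462)/(2·(0.495+0.462)) = 0.9148/1.914 = 0.4779 m.
Re = ρVD_h/μ = 0.709·4.67·0.4779/1.04e-05 = 1.522e+05.
ε/D_h = 0.00019/0.4779 = 0.000398; Haaland gives 1/√f = -1.8 log₁₀[3.93e-05+4.53e-05] = 7.33, so f = 0.01861.
ΔP = f(L/D_h)(ρV²/2) = 0.01861·32.1/0.4779·7.731 = 9.664 Pa.
ΔP = 0.00966 kPa.

ΔP ≈ 0.00966 kPa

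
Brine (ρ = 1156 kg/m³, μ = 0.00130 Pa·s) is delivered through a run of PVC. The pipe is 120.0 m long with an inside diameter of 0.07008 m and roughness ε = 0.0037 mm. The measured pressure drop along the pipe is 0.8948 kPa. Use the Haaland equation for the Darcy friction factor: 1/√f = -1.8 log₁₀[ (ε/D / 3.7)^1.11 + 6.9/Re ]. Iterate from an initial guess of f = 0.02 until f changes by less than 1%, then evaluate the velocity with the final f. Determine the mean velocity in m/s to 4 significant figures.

V ≈ 0.1727 m/s

Rearranging Darcy-Weisbach: V = √(2·ΔP·D/(f·L·ρ)). With ε/D = 3.7e-06/0.07008 = 5.28e-05, iterate starting from f = 0.02:
  f = 0.02 → V = √(2·894.8·0.07008/(0.02·120·1156)) = 0.2126 m/s; Re = ρVD/μ = 1.325e+04; f → 0.02869
  f = 0.02869 → V = 0.1775 m/s; Re = 1.106e+04; f → 0.0301
  f = 0.0301 → V = 0.1733 m/s; Re = 1.08e+04; f → 0.0303
Converged (Δf/f < 1%). With the final f = 0.0303: V = √(2·894.8·0.07008/(0.0303·120·1156)) = 0.1727 m/s.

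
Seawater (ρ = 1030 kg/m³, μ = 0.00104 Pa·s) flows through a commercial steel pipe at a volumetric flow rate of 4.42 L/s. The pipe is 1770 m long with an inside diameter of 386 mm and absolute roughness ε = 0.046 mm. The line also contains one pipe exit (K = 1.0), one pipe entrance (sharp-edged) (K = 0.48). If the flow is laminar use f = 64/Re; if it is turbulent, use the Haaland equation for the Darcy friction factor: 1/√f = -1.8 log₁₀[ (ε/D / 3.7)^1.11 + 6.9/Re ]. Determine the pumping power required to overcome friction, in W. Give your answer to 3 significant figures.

Q = 4.42 L/s = 4.42/1000 = 0.00442 m³/s.
Cross-sectional area A = πD²/4 = π(0.386)²/4 = 0.117 m²; mean velocity V = Q/A = 0.00442/0.117 = 0.03777 m/s.
Reynolds number Re = ρVD/μ = 1030 · 0.03777 · 0.386 / 0.00104 = 1.444e+04.
Re > 4000 → turbulent. Relative roughness ε/D = 4.6e-05/0.386 = 0.000119. Haaland: 1/√f = -1.8 log₁₀[(0.000119/3.7)^1.11 + 6.9/1.444e+04] = -1.8 log₁₀[1.03e-05 + 0.000478] = 5.961, so f = 0.02815.
Total minor-loss coefficient ΣK = 1·1 + 1·0.48 = 1.48.
ΔP = [f·L/D + ΣK]·(ρV²/2) = [0.02815·1770/0.386 + 1.48]·(1030·0.03777²/2) = [129.1 + 1.48]·0.7347 = 95.92 Pa.
Pumping power P = QΔP = 0.00442·95.92 = 0.4239 W = 0.424 W.

P ≈ 0.424 W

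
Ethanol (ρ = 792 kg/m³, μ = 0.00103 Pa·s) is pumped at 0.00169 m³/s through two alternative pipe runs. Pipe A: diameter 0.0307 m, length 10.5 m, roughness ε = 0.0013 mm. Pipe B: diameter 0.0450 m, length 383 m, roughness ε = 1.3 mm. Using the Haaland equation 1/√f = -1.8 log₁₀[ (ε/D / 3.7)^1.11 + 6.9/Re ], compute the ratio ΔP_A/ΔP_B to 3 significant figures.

Pipe A: V = Q/A = 0.00169/0.0007402 = 2.283 m/s; Re = 5.389e+04; ε/D = 4.23e-05; Haaland → f = 0.02048; ΔP_A = f(L/D)(ρV²/2) = 1.446e+04 Pa.
Pipe B: V = Q/A = 0.00169/0.00159 = 1.063 m/s; Re = 3.677e+04; ε/D = 0.0289; Haaland → f = 0.05725; ΔP_B = f(L/D)(ρV²/2) = 2.179e+05 Pa.
ΔP_A/ΔP_B = 1.446e+04/2.179e+05 = 0.0664.

ΔP_A/ΔP_B ≈ 0.0664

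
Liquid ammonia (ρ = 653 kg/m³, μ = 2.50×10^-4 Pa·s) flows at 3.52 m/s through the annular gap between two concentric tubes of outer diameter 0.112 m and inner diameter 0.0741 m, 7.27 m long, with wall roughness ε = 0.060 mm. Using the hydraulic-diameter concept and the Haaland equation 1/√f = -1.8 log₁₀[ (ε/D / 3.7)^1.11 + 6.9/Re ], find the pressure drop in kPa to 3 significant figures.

Hydraulic diameter D_h = 4A/P = D_o - D_i = 0.112 - 0.0741 = 0.0379 m.
Re = ρVD_h/μ = 653·3.52·0.0379/0.00025 = 3.485e+05.
ε/D_h = 6e-05/0.0379 = 0.00158; Haaland gives 1/√f = -1.8 log₁₀[0.000182+1.98e-05] = 6.65, so f = 0.02261.
ΔP = f(L/D_h)(ρV²/2) = 0.02261·7.27/0.0379·4045 = 1.755e+04 Pa.
ΔP = 17.5 kPa.

ΔP ≈ 17.5 kPa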